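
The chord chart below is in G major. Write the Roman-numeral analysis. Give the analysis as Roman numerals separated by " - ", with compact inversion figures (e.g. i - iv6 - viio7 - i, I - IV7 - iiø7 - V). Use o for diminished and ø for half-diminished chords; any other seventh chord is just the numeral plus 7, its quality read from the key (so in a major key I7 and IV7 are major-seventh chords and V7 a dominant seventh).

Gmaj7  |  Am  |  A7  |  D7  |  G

Gmaj7: major seventh chord on G = scale degree 1 → I7.
Am: root A is the supertonic; minor triad there is ii.
A7 is the secondary dominant of V (dominant seventh chord on A): V7/V.
D7: dominant seventh chord on D = scale degree 5 → V7.
G: root G is the tonic; major triad there is I.

I7 - ii - V7/V - V7 - I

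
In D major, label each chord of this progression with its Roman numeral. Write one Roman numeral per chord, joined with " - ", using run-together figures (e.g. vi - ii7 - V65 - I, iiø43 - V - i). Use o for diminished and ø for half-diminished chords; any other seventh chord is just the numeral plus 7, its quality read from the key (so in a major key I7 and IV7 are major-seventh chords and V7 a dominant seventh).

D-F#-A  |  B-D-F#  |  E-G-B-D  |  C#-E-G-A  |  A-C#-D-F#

I - vi - ii7 - V65 - I43

D-F#-A: root D is the tonic; major triad there is I.
B-D-F# has root B, degree 6 in D major, so vi.
E-G-B-D has root E, degree 2 in D major, so ii7.
C#-E-G-A: root A is the dominant; dominant seventh chord there is V65.
A-C#-D-F# has root D, degree 1 in D major, so I43.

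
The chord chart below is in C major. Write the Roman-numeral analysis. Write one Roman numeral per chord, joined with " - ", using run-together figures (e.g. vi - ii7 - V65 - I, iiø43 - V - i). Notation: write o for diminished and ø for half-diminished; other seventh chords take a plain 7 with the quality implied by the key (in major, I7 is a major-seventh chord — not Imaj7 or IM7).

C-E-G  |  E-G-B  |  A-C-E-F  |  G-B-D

I - iii - IV65 - V

C-E-G: major triad on C = scale degree 1 → I.
E-G-B: root E is the mediant; minor triad there is iii.
A-C-E-F has root F, degree 4 in C major, so IV65.
G-B-D: major triad on G = scale degree 5 → V.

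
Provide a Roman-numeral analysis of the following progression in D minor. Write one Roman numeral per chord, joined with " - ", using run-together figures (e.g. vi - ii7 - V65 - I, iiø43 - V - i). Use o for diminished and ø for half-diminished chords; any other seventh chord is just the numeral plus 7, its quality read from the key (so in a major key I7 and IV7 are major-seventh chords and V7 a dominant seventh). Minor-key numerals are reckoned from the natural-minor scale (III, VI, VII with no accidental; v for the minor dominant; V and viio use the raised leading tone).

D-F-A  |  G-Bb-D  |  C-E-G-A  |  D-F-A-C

D-F-A: root D is the tonic; minor triad there is i.
G-Bb-D: root G is the subdominant; minor triad there is iv.
C-E-G-A: minor seventh chord on A = scale degree 5 → v65.
D-F-A-C: root D is the tonic; minor seventh chord there is i7.

i - iv - v65 - i7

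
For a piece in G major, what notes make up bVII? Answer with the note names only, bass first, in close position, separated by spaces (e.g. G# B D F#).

F A C

Scale degree 7 in G major is F#; lowering it a half step gives F. bVII is a major triad on the lowered seventh degree (the subtonic), borrowed from the parallel minor.
So the chord is F-A-C.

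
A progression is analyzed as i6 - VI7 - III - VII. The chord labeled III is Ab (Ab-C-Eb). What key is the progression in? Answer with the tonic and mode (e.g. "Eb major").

The anchor chord is a major triad on Ab, labeled III.
III on Ab implies Ab is the mediant; that puts the tonic at F, and the uppercase numeral fits minor mode.

F minor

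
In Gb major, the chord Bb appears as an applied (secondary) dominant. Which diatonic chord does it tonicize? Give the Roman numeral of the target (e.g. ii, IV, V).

vi

The chord is a major triad on Bb.
A dominant resolves down a perfect fifth: Bb → Eb. In Gb major, Eb is scale degree 6, i.e. vi.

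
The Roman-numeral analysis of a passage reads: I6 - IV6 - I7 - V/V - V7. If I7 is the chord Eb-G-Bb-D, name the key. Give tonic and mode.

I7 is given as Eb-G-Bb-D — a major seventh chord with root Eb.
If Eb is scale degree 1 and the mode makes that degree carry a major seventh chord, the tonic is Eb and the mode is major.

Eb major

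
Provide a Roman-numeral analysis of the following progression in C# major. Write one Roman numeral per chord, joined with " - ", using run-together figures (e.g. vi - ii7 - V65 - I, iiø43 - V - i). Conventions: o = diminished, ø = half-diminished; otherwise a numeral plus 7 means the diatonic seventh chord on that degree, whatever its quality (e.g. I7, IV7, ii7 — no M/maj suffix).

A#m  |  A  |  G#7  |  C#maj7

vi - bVI - V7 - I7

A#m: root A# is the submediant; minor triad there is vi.
A: major triad on A — chromatic; bVI (borrowed from the parallel minor).
G#7: root G# is the dominant; dominant seventh chord there is V7.
C#maj7: root C# is the tonic; major seventh chord there is I7.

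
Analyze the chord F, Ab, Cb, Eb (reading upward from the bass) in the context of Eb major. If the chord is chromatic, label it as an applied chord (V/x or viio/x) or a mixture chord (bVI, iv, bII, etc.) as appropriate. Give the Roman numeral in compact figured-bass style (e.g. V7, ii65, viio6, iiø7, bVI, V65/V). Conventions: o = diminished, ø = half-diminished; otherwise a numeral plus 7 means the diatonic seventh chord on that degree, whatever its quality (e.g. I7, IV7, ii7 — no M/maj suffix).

The pitches F-Ab-Cb-Eb form a half-diminished seventh chord rooted on F.
F is the second degree of Eb major. This is the half-diminished supertonic seventh, borrowed from the parallel minor.

iiø7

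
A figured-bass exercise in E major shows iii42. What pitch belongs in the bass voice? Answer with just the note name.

iii in E major has root G#; the chord is G#-B-D#-F#.
The figure 42 means third inversion — the seventh is in the bass.

F#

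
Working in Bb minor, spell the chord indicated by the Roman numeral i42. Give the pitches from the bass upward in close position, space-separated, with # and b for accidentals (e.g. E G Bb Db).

The numeral's case and figure indicate a minor seventh chord. In Bb minor its root, the tonic, is Bb.
That chord is spelled Bb-Db-F-Ab.
The figured bass 42 indicates third inversion, placing the seventh (Ab) in the bass: Ab-Bb-Db-F.

Ab Bb Db F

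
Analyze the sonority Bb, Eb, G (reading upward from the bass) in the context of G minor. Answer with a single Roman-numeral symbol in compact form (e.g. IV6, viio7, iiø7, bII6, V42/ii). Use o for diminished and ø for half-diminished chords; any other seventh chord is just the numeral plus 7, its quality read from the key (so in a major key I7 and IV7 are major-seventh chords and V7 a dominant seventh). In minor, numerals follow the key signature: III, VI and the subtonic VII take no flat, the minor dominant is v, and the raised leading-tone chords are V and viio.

VI64

The pitches Eb-G-Bb form a major triad rooted on Eb.
Eb is scale degree 6 in G minor, and a major triad on that degree is written VI.
With Bb in the bass the chord is in second inversion, so the figured bass is 64.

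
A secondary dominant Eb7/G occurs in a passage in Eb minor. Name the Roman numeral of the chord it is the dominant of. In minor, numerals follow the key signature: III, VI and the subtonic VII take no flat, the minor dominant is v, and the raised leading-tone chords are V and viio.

iv

The chord is a dominant seventh chord on Eb.
A dominant resolves down a perfect fifth: Eb → Ab. In Eb minor, Ab is scale degree 4, i.e. iv.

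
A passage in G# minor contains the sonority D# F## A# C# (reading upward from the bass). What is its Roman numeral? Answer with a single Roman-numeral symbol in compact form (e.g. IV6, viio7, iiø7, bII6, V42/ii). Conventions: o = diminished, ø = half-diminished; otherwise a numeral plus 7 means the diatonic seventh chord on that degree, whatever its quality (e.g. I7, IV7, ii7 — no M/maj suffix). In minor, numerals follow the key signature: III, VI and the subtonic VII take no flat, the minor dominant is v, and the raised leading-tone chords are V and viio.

V7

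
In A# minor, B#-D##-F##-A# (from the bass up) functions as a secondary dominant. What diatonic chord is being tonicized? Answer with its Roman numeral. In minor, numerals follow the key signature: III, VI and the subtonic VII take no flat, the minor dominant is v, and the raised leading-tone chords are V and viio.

The chord is a dominant seventh chord on B#.
A dominant resolves down a perfect fifth: B# → E#. In A# minor, E# is scale degree 5, i.e. V.

V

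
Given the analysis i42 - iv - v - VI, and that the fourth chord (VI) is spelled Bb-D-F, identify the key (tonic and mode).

VI is given as Bb-D-F — a major triad with root Bb.
If Bb is scale degree 6 and the mode makes that degree carry a major triad, the tonic is D and the mode is minor.

D minor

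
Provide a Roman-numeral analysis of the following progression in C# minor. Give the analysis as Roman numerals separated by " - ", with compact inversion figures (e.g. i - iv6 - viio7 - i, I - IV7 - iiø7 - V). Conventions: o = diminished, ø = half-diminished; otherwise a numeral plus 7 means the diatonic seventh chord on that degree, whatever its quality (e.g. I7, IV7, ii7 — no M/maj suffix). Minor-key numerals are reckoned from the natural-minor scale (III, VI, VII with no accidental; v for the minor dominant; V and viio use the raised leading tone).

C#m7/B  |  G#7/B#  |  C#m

i42 - V65 - i

C#m7/B: root C# is the tonic; minor seventh chord there is i42.
G#7/B#: root G# is the dominant; dominant seventh chord there is V65.
C#m: root C# is the tonic; minor triad there is i.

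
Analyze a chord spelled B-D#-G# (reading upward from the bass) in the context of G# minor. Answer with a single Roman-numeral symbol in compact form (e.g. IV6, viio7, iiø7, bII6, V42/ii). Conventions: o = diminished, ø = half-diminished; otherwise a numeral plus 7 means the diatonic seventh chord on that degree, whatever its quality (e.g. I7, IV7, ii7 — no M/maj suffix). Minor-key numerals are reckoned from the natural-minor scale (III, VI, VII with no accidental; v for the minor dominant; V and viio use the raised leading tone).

Stacked in thirds the chord is G#-B-D#: a minor triad on G#.
G# is scale degree 1 in G# minor, and a minor triad on that degree is written i.
With B in the bass the chord is in first inversion, so the figured bass is 6.

i6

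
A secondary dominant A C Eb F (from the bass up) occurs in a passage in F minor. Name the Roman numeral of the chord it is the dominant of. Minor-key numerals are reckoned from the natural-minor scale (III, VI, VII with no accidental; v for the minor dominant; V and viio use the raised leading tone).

iv

The chord is a dominant seventh chord on F.
A dominant resolves down a perfect fifth: F → Bb. In F minor, Bb is scale degree 4, i.e. iv.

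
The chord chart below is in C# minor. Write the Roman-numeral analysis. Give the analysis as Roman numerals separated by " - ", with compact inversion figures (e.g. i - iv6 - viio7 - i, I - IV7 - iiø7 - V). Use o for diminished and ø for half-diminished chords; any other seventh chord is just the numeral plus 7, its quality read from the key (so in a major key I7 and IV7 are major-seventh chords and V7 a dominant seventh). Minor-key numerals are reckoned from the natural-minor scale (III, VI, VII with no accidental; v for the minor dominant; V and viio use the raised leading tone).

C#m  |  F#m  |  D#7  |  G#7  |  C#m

i - iv - V7/V - V7 - i

C#m: root C# is the tonic; minor triad there is i.
F#m: minor triad on F# = scale degree 4 → iv.
D#7 is the secondary dominant of V (dominant seventh chord on D#): V7/V.
G#7: dominant seventh chord on G# = scale degree 5 → V7.
C#m has root C#, degree 1 in C# minor, so i.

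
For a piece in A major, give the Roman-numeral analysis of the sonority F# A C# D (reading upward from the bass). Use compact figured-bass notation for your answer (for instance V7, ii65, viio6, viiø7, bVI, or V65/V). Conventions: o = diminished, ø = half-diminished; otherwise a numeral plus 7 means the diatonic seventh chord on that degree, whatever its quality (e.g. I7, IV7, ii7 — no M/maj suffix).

Stacked in thirds the chord is D-F#-A-C#: a major seventh chord on D.
In A major, D is the subdominant; the diatonic major seventh chord there is IV7.
With F# in the bass the chord is in first inversion, so the figured bass is 65.

IV65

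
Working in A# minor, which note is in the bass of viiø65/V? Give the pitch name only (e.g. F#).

The applied chord viiø65/V is rooted on D##: D##-F##-A#-C##.
The figure 65 means first inversion — the third is in the bass.

F##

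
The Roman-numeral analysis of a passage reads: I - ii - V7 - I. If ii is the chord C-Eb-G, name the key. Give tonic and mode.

Bb major

The anchor chord is a minor triad on C, labeled ii.
Counting down one scale step from C places the tonic on Bb; a minor triad on degree 2 is diatonic only in major.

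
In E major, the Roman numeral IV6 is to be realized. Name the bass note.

IV in E major has root A; the chord is A-C#-E.
The figure 6 means first inversion — the third is in the bass.

C#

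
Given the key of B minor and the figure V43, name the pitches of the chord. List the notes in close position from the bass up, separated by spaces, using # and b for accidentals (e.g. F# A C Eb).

In B minor, the dominant is F#. The dominant is major (leading tone raised), so V is a dominant seventh chord.
Stacking thirds from F# gives F#-A#-C#-E.
The figured bass 43 indicates second inversion, placing the fifth (C#) in the bass: C#-E-F#-A#.

C# E F# A#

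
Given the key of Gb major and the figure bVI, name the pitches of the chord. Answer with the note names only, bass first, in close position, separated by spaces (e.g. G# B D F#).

Scale degree 6 in Gb major is Eb; lowering it a half step gives Ebb. bVI is a major triad on the lowered sixth degree, borrowed from the parallel minor.
So the chord is Ebb-Gb-Bbb.

Ebb Gb Bbb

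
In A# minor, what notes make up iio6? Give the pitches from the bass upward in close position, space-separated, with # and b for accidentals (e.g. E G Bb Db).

D# F# B#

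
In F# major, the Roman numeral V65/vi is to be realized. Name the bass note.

The applied chord V65/vi is rooted on A#: A#-C##-E#-G#.
The figure 65 means first inversion — the third is in the bass.

C##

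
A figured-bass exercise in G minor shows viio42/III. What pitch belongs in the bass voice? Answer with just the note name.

Gb

The applied chord viio42/III is rooted on A: A-C-Eb-Gb.
The figure 42 means third inversion — the seventh is in the bass.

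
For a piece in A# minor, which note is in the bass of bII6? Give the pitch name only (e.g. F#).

D#

bII in A# minor has root B; the chord is B-D#-F#.
The figure 6 means first inversion — the third is in the bass.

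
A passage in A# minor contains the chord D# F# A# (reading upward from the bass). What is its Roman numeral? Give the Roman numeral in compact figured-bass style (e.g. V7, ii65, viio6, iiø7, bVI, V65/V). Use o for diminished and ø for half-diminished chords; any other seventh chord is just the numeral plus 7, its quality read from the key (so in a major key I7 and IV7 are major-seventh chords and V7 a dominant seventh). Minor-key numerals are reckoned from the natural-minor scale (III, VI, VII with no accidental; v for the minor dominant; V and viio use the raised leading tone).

The pitches D#-F#-A# form a minor triad rooted on D#.
D# is scale degree 4 in A# minor, and a minor triad on that degree is written iv.

iv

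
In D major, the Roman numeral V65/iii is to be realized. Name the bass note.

The applied chord V65/iii is rooted on C#: C#-E#-G#-B.
The figure 65 means first inversion — the third is in the bass.

E#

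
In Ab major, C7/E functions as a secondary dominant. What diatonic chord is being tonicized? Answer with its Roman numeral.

vi

The chord is a dominant seventh chord on C.
A dominant resolves down a perfect fifth: C → F. In Ab major, F is scale degree 6, i.e. vi.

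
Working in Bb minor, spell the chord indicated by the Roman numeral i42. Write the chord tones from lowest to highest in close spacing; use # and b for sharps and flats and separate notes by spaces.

In Bb minor, scale degree 1 is Bb, and the diatonic chord built there is a minor seventh chord.
That chord is spelled Bb-Db-F-Ab.
The figured bass 42 indicates third inversion, placing the seventh (Ab) in the bass: Ab-Bb-Db-F.

Ab Bb Db F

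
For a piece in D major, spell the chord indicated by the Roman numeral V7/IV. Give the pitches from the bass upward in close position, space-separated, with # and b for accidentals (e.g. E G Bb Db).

The slash means an applied dominant: we want the dominant of IV. In D major, IV is G major, and its dominant is built on D.
Building a dominant seventh chord on D gives D-F#-A-C.

D F# A C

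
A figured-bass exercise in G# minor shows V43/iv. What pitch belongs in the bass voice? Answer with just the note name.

The applied chord V43/iv is rooted on G#: G#-B#-D#-F#.
The figure 43 means second inversion — the fifth is in the bass.

D#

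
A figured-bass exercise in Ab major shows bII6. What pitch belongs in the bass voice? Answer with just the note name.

Db

bII in Ab major has root Bbb; the chord is Bbb-Db-Fb.
The figure 6 means first inversion — the third is in the bass.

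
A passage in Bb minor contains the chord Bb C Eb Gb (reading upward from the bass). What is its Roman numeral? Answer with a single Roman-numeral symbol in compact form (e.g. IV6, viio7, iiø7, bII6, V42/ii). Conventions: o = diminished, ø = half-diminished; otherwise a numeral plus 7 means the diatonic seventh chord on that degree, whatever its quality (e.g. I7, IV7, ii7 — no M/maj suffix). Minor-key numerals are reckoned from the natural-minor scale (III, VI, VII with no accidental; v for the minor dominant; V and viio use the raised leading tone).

The pitches C-Eb-Gb-Bb form a half-diminished seventh chord rooted on C.
In Bb minor, C is the supertonic; the diatonic half-diminished seventh chord there is iiø7.
With Bb in the bass the chord is in third inversion, so the figured bass is 42.

iiø42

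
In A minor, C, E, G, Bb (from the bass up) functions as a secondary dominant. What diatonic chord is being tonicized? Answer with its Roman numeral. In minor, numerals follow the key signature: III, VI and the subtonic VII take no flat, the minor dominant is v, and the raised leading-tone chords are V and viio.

The chord is a dominant seventh chord on C.
A dominant resolves down a perfect fifth: C → F. In A minor, F is scale degree 6, i.e. VI.

VI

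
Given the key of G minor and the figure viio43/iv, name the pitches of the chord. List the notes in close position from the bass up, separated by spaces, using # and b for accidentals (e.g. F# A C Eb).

F Ab B D

The slash marks an applied leading-tone chord: viio of iv. In G minor, iv is C, so the leading tone to it is B, a half step below.
Building a fully diminished seventh chord on B gives B-D-F-Ab.
The figured bass 43 indicates second inversion, placing the fifth (F) in the bass: F-Ab-B-D.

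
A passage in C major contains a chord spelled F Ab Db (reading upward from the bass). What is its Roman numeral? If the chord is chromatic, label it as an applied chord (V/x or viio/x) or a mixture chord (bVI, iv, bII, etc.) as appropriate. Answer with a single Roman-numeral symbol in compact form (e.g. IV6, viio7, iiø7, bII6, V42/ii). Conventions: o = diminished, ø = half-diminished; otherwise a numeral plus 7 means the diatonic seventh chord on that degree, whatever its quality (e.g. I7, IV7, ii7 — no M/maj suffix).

The pitches Db-F-Ab form a major triad rooted on Db.
Db is the lowered second degree of C major (diatonic 2 would be D). This is the Neapolitan sixth — a major triad on the lowered second degree, here in its customary first inversion.
With F in the bass the chord is in first inversion, so the figured bass is 6.

bII6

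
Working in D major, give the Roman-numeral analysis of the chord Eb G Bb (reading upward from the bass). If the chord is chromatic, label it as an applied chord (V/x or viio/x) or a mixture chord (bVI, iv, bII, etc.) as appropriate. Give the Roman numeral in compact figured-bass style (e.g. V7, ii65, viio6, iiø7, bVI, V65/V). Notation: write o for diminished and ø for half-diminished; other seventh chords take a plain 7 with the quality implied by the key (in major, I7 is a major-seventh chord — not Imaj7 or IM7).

The pitches Eb-G-Bb form a major triad rooted on Eb.
Eb is the lowered second degree of D major (diatonic 2 would be E). This is the Neapolitan chord — a major triad on the lowered second degree.

bII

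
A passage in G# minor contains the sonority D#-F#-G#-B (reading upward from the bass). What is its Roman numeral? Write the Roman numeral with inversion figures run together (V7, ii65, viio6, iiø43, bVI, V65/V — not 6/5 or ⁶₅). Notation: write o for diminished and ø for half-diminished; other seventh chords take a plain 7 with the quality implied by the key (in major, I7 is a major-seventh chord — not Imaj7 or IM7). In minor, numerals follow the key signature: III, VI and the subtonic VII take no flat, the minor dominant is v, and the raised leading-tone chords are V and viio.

The pitches G#-B-D#-F# form a minor seventh chord rooted on G#.
In G# minor, G# is the tonic; the diatonic minor seventh chord there is i7.
With D# in the bass the chord is in second inversion, so the figured bass is 43.

i43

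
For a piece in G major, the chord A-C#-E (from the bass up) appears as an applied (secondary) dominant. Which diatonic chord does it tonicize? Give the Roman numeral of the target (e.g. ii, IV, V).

V

The chord is a major triad on A.
A dominant resolves down a perfect fifth: A → D. In G major, D is scale degree 5, i.e. V.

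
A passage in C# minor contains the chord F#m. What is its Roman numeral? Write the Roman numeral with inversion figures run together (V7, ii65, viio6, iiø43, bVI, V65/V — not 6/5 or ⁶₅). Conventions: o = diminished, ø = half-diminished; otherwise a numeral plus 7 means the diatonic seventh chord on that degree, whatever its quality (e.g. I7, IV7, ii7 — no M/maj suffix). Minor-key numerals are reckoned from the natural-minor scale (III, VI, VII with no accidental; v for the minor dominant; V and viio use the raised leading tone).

The pitches F#-A-C# form a minor triad rooted on F#.
F# is scale degree 4 in C# minor, and a minor triad on that degree is written iv.

iv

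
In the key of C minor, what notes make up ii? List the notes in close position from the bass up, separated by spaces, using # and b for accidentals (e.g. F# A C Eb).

D F A

Scale degree 2 in C minor is D; here the chord built on it is altered to a minor triad. ii is the minor supertonic, borrowed from the parallel major (the Dorian ii).
So the chord is D-F-A.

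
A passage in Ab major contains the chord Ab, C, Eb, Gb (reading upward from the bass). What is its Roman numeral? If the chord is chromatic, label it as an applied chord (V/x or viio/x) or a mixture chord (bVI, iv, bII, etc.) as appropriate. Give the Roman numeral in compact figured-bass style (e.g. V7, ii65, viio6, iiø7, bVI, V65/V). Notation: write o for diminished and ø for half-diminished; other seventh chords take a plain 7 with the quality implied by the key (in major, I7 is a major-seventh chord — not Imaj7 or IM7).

V7/IV

Stacked in thirds the chord is Ab-C-Eb-Gb: a dominant seventh chord on Ab.
Ab is not a diatonic chord root with this quality in Ab major, but it lies a perfect fifth above Db (IV), so the chord functions as an applied dominant of IV.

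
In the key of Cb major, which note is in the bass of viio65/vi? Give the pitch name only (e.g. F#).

The applied chord viio65/vi is rooted on G: G-Bb-Db-Fb.
The figure 65 means first inversion — the third is in the bass.

Bb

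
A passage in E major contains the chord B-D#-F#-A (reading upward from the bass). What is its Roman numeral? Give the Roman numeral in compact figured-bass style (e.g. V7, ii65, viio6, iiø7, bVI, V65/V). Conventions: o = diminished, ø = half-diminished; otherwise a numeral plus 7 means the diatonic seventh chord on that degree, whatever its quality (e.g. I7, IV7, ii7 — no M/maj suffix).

V7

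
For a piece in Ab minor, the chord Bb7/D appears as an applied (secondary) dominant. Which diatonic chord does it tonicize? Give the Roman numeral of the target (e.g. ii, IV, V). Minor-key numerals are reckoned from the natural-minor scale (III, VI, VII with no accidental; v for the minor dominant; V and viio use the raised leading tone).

V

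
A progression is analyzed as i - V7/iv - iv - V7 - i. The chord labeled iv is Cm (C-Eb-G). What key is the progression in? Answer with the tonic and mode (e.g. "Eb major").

G minor

The chord Cm is a minor triad rooted on C; its label is iv.
If C is scale degree 4 and the mode makes that degree carry a minor triad, the tonic is G and the mode is minor.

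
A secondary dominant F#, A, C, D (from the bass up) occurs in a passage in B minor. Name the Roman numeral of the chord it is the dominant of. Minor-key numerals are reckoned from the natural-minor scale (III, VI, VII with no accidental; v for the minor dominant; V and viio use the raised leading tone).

VI

The chord is a dominant seventh chord on D.
A dominant resolves down a perfect fifth: D → G. In B minor, G is scale degree 6, i.e. VI.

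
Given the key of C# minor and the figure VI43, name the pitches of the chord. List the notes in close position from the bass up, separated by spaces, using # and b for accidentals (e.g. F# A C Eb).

E G# A C#

In C# minor, the submediant is A, and the diatonic chord built there is a major seventh chord.
Stacking thirds from A gives A-C#-E-G#.
The figured bass 43 indicates second inversion, placing the fifth (E) in the bass: E-G#-A-C#.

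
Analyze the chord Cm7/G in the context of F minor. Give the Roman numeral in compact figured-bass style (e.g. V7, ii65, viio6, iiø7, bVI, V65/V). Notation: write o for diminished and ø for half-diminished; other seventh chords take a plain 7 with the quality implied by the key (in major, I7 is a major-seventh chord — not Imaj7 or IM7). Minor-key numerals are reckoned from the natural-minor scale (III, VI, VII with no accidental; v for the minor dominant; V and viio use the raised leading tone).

v43

Stacked in thirds the chord is C-Eb-G-Bb: a minor seventh chord on C.
In F minor, C is the dominant; the diatonic minor seventh chord there is v7.
With G in the bass the chord is in second inversion, so the figured bass is 43.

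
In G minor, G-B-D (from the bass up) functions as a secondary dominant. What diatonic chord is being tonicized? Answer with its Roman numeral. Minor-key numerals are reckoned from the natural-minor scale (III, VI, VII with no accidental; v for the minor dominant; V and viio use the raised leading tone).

iv

The chord is a major triad on G.
A dominant resolves down a perfect fifth: G → C. In G minor, C is scale degree 4, i.e. iv.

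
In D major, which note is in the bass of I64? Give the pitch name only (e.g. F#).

A

I in D major has root D; the chord is D-F#-A.
The figure 64 means second inversion — the fifth is in the bass.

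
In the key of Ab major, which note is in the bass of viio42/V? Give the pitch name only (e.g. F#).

Cb

The applied chord viio42/V is rooted on D: D-F-Ab-Cb.
The figure 42 means third inversion — the seventh is in the bass.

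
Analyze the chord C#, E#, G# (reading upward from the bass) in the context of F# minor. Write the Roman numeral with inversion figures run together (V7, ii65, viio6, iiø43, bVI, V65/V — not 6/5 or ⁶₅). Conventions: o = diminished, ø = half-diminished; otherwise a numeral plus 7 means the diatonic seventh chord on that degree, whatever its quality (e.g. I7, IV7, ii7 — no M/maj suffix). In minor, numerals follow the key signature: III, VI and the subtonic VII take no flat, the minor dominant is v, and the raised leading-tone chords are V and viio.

Stacked in thirds the chord is C#-E#-G#: a major triad on C#.
C# is scale degree 5 in F# minor, and a major triad on that degree is written V.

V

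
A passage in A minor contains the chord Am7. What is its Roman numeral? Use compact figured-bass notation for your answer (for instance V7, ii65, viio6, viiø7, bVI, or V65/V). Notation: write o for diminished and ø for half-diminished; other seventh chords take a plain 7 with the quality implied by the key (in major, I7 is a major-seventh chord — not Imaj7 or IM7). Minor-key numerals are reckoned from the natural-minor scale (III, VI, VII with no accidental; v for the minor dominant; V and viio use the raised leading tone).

Stacked in thirds the chord is A-C-E-G: a minor seventh chord on A.
In A minor, A is the tonic; the diatonic minor seventh chord there is i7.

i7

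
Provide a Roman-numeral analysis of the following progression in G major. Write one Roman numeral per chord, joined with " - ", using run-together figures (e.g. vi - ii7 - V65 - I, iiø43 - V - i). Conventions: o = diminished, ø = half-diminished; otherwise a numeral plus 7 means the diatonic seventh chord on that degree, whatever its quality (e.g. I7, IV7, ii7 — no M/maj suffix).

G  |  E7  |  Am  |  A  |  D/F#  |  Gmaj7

I - V7/ii - ii - V/V - V6 - I7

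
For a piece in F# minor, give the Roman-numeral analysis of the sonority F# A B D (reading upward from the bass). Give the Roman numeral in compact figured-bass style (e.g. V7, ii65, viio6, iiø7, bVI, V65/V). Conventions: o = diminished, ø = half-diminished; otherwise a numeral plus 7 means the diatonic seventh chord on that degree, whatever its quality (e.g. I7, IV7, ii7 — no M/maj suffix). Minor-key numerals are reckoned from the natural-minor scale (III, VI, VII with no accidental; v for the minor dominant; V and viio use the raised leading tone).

Stacked in thirds the chord is B-D-F#-A: a minor seventh chord on B.
In F# minor, B is the subdominant; the diatonic minor seventh chord there is iv7.
With F# in the bass the chord is in second inversion, so the figured bass is 43.

iv43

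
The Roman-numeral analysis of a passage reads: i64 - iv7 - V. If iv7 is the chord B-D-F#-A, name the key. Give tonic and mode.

F# minor

iv7 is given as B-D-F#-A — a minor seventh chord with root B.
If B is scale degree 4 and the mode makes that degree carry a minor seventh chord, the tonic is F# and the mode is minor.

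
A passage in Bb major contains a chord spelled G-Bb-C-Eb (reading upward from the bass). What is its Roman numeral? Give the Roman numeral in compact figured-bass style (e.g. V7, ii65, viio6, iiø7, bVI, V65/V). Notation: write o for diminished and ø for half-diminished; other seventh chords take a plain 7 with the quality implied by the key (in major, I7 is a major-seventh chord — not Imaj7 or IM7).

The pitches C-Eb-G-Bb form a minor seventh chord rooted on C.
In Bb major, C is the supertonic; the diatonic minor seventh chord there is ii7.
With G in the bass the chord is in second inversion, so the figured bass is 43.

ii43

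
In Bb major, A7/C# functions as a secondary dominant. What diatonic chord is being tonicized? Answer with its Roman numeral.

iii

The chord is a dominant seventh chord on A.
A dominant resolves down a perfect fifth: A → D. In Bb major, D is scale degree 3, i.e. iii.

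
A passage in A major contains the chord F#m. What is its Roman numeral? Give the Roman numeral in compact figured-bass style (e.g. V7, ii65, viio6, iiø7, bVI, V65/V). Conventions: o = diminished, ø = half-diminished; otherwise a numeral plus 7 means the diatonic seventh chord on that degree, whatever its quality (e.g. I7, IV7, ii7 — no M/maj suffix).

vi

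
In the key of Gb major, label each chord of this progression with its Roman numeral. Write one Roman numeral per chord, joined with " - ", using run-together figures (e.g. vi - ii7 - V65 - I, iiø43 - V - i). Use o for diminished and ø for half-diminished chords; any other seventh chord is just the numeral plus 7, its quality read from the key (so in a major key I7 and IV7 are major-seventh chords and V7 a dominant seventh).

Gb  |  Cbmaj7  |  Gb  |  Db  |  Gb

I - IV7 - I - V - I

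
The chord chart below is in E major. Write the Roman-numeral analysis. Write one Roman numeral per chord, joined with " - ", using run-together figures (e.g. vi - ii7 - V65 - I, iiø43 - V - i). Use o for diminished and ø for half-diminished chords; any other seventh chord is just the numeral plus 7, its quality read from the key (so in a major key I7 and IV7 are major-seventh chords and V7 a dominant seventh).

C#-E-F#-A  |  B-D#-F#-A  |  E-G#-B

C#-E-F#-A: minor seventh chord on F# = scale degree 2 → ii43.
B-D#-F#-A: dominant seventh chord on B = scale degree 5 → V7.
E-G#-B: major triad on E = scale degree 1 → I.

ii43 - V7 - I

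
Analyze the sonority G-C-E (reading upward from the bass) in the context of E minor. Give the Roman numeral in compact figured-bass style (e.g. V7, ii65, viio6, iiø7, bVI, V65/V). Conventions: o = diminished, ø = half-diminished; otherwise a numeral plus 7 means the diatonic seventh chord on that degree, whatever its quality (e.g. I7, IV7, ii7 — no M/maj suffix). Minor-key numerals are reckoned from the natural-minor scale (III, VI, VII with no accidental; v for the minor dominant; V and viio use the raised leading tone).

VI64

The pitches C-E-G form a major triad rooted on C.
In E minor, C is the submediant; the diatonic major triad there is VI.
With G in the bass the chord is in second inversion, so the figured bass is 64.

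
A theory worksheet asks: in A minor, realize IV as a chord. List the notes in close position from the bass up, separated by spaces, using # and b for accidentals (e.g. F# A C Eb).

D F# A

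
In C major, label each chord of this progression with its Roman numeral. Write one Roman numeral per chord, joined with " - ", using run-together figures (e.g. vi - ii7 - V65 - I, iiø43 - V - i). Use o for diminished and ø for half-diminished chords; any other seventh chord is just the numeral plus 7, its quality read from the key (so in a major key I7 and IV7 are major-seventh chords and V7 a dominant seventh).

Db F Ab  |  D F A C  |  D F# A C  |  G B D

bII - ii7 - V7/V - V

Db-F-Ab: Db with this quality isn't in the key; a major triad on b2 is the Neapolitan chord, bII.
D-F-A-C: minor seventh chord on D = scale degree 2 → ii7.
D-F#-A-C: a dominant seventh chord on D, the applied dominant of V → V7/V.
G-B-D: root G is the dominant; major triad there is V.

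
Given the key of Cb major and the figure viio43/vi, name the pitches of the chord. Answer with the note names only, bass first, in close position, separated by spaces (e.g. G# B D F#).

The slash marks an applied leading-tone chord: viio of vi. In Cb major, vi is Ab, so the leading tone to it is G, a half step below.
Building a fully diminished seventh chord on G gives G-Bb-Db-Fb.
The figured bass 43 indicates second inversion, placing the fifth (Db) in the bass: Db-Fb-G-Bb.

Db Fb G Bb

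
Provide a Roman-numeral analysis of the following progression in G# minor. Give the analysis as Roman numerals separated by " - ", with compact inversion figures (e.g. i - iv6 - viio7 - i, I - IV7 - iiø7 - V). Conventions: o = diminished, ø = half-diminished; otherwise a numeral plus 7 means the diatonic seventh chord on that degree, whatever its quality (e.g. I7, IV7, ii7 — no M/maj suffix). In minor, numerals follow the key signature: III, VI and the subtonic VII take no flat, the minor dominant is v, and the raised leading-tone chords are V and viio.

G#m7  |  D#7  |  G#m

i7 - V7 - i

G#m7: root G# is the tonic; minor seventh chord there is i7.
D#7: dominant seventh chord on D# = scale degree 5 → V7.
G#m: minor triad on G# = scale degree 1 → i.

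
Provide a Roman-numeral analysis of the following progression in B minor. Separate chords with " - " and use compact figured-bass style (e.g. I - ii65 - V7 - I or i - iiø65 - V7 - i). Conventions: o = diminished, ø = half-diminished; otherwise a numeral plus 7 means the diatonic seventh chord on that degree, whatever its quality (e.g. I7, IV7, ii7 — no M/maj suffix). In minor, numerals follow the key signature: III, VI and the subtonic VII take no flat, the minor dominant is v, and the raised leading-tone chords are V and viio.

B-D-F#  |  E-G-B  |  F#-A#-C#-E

B-D-F# has root B, degree 1 in B minor, so i.
E-G-B has root E, degree 4 in B minor, so iv.
F#-A#-C#-E: root F# is the dominant; dominant seventh chord there is V7.

i - iv - V7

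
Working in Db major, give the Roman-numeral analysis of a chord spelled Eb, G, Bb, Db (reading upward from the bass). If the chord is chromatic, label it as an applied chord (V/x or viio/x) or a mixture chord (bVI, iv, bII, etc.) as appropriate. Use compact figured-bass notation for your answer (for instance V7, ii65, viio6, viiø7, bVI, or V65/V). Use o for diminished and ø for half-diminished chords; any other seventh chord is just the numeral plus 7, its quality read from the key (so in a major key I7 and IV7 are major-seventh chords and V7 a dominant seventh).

V7/V

Stacked in thirds the chord is Eb-G-Bb-Db: a dominant seventh chord on Eb.
Eb is not a diatonic chord root with this quality in Db major, but it lies a perfect fifth above Ab (V), so the chord functions as an applied dominant of V.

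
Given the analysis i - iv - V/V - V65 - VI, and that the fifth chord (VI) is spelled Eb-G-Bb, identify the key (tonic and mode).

The chord Eb is a major triad rooted on Eb; its label is VI.
Counting down 5 scale steps from Eb places the tonic on G; a major triad on degree 6 is diatonic only in minor.

G minor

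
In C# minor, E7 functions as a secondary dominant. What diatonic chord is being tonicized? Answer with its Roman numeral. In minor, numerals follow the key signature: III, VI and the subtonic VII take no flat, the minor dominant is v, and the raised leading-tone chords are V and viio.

VI

The chord is a dominant seventh chord on E.
A dominant resolves down a perfect fifth: E → A. In C# minor, A is scale degree 6, i.e. VI.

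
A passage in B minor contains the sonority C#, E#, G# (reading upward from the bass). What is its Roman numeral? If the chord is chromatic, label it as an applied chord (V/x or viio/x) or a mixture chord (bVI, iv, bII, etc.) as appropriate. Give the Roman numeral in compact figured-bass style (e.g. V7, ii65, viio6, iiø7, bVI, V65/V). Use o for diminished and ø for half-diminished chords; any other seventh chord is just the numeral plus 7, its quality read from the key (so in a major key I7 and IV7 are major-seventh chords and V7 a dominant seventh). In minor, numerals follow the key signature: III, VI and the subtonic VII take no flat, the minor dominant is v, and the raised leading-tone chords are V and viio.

The pitches C#-E#-G# form a major triad rooted on C#.
C# is not a diatonic chord root with this quality in B minor, but it lies a perfect fifth above F# (V), so the chord functions as an applied dominant of V.

V/V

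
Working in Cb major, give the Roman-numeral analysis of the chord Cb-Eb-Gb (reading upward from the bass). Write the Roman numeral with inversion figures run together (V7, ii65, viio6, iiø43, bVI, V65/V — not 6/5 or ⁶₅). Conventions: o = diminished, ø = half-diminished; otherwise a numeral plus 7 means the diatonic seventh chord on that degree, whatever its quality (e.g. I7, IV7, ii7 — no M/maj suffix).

I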